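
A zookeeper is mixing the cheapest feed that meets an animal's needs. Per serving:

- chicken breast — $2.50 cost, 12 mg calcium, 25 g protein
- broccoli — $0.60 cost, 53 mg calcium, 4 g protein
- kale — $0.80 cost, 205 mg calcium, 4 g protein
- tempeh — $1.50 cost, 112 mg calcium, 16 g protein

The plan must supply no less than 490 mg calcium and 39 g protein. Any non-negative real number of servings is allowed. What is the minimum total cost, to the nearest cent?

$4.18

For a min-cost LP with two ≥-constraints, a basic feasible solution has at most two positive variables.
chicken breast only: max(490/12, 39/25) = 40.83 servings → $102.08.
broccoli only: max(490/53, 39/4) = 9.75 servings → $5.85.
kale only: max(490/205, 39/4) = 9.75 servings → $7.80.
tempeh only: max(490/112, 39/16) = 4.375 servings → $6.56.
chicken breast + broccoli with both tight: 0.08379 servings and 9.226 servings → $5.75.
chicken breast + kale with both tight: 1.189 servings and 2.321 servings → $4.83.
chicken breast + tempeh: the both-tight solution has a negative serving — not a feasible corner.
broccoli + kale: intersection lies outside the first quadrant.
broccoli + tempeh with both tight: 8.68 servings and 0.2675 servings → $5.61.
kale + tempeh with both tight: 1.226 servings and 2.131 servings → $4.18.
So the least-cost plan costs $4.18.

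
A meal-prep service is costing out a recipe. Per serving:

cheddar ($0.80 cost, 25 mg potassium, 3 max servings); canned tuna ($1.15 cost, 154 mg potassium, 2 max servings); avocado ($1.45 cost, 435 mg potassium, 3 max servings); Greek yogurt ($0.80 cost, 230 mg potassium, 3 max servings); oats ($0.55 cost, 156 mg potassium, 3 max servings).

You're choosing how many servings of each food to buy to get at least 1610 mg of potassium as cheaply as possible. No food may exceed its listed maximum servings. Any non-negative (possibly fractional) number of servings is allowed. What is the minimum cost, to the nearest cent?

$5.41

Cost per mg of potassium: avocado $0.0033, Greek yogurt $0.0035, oats $0.0035, canned tuna $0.0075, cheddar $0.0320.
Take 3 servings of avocado: +1305.0 mg potassium for $4.35 (total $4.35, still need 305.0 mg).
Take 1.326 servings of Greek yogurt: +305.0 mg potassium for $1.06 (total $5.41, still need 0.0 mg).
Greedy by cheapest-per-mg is optimal for a single linear constraint, so the minimum cost is $5.41.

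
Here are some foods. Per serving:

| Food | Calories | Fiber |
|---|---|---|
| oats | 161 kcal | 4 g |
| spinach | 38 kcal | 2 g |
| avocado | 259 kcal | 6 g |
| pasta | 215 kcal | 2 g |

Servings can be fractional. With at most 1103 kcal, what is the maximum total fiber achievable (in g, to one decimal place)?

58.1 g

Fiber per kcal: spinach 0.05263, oats 0.02484, avocado 0.02317, pasta 0.009302.
With no serving limits, spend the whole calories allowance on spinach: 1103 kcal / 38 kcal × 2 g = 58.1 g.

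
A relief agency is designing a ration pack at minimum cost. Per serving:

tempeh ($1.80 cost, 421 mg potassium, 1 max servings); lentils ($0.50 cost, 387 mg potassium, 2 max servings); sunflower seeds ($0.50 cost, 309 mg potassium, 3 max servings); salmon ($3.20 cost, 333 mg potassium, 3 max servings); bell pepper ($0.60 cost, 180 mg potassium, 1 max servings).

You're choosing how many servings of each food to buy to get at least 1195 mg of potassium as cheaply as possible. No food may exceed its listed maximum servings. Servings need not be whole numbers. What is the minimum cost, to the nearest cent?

Cost per mg of potassium: lentils $0.0013, sunflower seeds $0.0016, bell pepper $0.0033, tempeh $0.0043, salmon $0.0096.
Take 2 servings of lentils: +774.0 mg potassium for $1.00 (total $1.00, still need 421.0 mg).
Take 1.362 servings of sunflower seeds: +421.0 mg potassium for $0.68 (total $1.68, still need 0.0 mg).
Filling from the cheapest source first is optimal under one linear minimum: $1.68.

$1.68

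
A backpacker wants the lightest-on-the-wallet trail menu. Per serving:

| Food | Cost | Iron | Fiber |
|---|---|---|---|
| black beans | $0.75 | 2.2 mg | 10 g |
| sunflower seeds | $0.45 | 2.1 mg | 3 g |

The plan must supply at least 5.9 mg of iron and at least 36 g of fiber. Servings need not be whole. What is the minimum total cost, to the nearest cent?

$2.70

With two linear requirements the optimum uses one or two foods; enumerate the corners.
black beans only: max(5.9/2.2, 36/10) = 3.6 servings → $2.70.
sunflower seeds only: max(5.9/2.1, 36/3) = 12 servings → $5.40.
black beans + sunflower seeds: the both-tight solution has a negative serving — not a feasible corner.
So the least-cost plan costs $2.70.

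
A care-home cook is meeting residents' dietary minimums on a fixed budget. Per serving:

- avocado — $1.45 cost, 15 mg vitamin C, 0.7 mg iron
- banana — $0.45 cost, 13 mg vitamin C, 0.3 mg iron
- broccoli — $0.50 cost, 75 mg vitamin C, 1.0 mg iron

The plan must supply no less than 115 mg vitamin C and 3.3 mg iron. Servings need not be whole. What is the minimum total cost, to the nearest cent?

For a min-cost LP with two ≥-constraints, a basic feasible solution has at most two positive variables.
avocado only: max(115/15, 3.3/0.7) = 7.667 servings → $11.12.
banana only: max(115/13, 3.3/0.3) = 11 servings → $4.95.
broccoli only: max(115/75, 3.3/1.0) = 3.3 servings → $1.65.
avocado + banana with both tight: 1.826 servings and 6.739 servings → $5.68.
avocado + broccoli with both tight: 3.533 servings and 0.8267 servings → $5.54.
banana + broccoli: intersection lies outside the first quadrant.
The minimum over all feasible corners is $1.65.

$1.65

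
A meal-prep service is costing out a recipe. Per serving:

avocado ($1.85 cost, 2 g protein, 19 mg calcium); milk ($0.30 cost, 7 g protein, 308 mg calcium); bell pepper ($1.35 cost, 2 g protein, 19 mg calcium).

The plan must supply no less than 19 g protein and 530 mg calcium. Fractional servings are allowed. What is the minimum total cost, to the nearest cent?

avocado only: max(19/2, 530/19) = 27.89 servings → $51.61.
milk only: max(19/7, 530/308) = 2.714 servings → $0.81.
bell pepper only: max(19/2, 530/19) = 27.89 servings → $37.66.
avocado + milk with both tight: 4.435 servings and 1.447 servings → $8.64.
avocado + bell pepper (both tight): parallel constraints — no distinct corner.
milk + bell pepper with both tight: 1.447 servings and 4.435 servings → $6.42.
So the least-cost plan costs $0.81.

$0.81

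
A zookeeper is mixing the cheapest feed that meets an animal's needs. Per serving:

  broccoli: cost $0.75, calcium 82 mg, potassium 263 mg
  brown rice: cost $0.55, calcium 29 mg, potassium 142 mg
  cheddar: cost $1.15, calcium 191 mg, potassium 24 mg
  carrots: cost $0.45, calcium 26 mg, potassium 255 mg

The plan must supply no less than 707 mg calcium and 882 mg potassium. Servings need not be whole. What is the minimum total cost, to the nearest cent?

$5.06

broccoli only: max(707/82, 882/263) = 8.622 servings → $6.47.
brown rice only: max(707/29, 882/142) = 24.38 servings → $13.41.
cheddar only: max(707/191, 882/24) = 36.75 servings → $42.26.
carrots only: max(707/26, 882/255) = 27.19 servings → $12.24.
broccoli + brown rice: the both-tight solution has a negative serving — not a feasible corner.
broccoli + cheddar with both tight: 3.139 servings and 2.354 servings → $5.06.
broccoli + carrots with both targets exact would need a negative amount; discard.
brown rice + cheddar with both tight: 5.733 servings and 2.831 servings → $6.41.
brown rice + carrots with both targets exact would need a negative amount; discard.
cheddar + carrots with both tight: 3.273 servings and 3.151 servings → $5.18.
So the least-cost plan costs $5.06.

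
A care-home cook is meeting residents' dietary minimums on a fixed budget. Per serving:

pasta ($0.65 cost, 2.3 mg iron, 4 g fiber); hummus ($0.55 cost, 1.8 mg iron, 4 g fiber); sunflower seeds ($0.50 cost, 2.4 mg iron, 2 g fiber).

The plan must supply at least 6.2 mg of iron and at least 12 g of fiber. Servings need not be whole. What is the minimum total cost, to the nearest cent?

$1.77

For a min-cost LP with two ≥-constraints, a basic feasible solution has at most two positive variables.
pasta only: max(6.2/2.3, 12/4) = 3 servings → $1.95.
hummus only: max(6.2/1.8, 12/4) = 3.444 servings → $1.89.
sunflower seeds only: max(6.2/2.4, 12/2) = 6 servings → $3.00.
pasta + hummus with both tight: 1.6 servings and 1.4 servings → $1.81.
pasta + sunflower seeds: the both-tight solution has a negative serving — not a feasible corner.
hummus + sunflower seeds with both tight: 2.733 servings and 0.5333 servings → $1.77.
Cheapest feasible corner: $1.77.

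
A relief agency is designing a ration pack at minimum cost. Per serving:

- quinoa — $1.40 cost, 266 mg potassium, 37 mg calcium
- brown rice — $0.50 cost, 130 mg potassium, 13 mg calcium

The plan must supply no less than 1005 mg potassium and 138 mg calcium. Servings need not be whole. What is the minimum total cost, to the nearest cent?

$5.22

A basic optimal solution has at most two foods positive. Try each food alone and each pair with both targets met exactly.
quinoa only: max(1005/266, 138/37) = 3.778 servings → $5.29.
brown rice only: max(1005/130, 138/13) = 10.62 servings → $5.31.
quinoa + brown rice with both tight: 3.606 servings and 0.3528 servings → $5.22.
Cheapest feasible corner: $5.22.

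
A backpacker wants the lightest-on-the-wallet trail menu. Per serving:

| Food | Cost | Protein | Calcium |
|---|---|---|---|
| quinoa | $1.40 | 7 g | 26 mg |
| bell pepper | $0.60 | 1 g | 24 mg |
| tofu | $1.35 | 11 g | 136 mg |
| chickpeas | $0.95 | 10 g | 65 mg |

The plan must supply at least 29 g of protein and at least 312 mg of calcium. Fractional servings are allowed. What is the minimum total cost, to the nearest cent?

An LP optimum is at a vertex; with two nutrient constraints at most two foods are used. Check each candidate.
quinoa only: max(29/7, 312/26) = 12 servings → $16.80.
bell pepper only: max(29/1, 312/24) = 29 servings → $17.40.
tofu only: max(29/11, 312/136) = 2.636 servings → $3.56.
chickpeas only: max(29/10, 312/65) = 4.8 servings → $4.56.
quinoa + bell pepper with both tight: 2.704 servings and 10.07 servings → $9.83.
quinoa + tofu with both tight: 0.7688 servings and 2.147 servings → $3.97.
quinoa + chickpeas: the both-tight solution has a negative serving — not a feasible corner.
bell pepper + tofu: intersection lies outside the first quadrant.
bell pepper + chickpeas with both tight: 7.057 servings and 2.194 servings → $6.32.
tofu + chickpeas with both tight: 1.915 servings and 0.7938 servings → $3.34.
The minimum over all feasible corners is $3.34.

$3.34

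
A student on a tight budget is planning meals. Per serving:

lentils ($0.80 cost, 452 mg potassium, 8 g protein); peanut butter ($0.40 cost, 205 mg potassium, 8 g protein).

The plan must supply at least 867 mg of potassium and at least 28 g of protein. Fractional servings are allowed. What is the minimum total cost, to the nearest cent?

lentils only: max(867/452, 28/8) = 3.5 servings → $2.80.
peanut butter only: max(867/205, 28/8) = 4.229 servings → $1.69.
lentils + peanut butter with both tight: 0.6053 servings and 2.895 servings → $1.64.
So the least-cost plan costs $1.64.

$1.64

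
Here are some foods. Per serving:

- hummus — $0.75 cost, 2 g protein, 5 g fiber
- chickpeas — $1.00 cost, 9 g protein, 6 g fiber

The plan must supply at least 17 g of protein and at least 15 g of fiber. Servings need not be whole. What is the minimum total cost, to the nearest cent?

$2.42

Compare the cost at each extreme point of the feasible region.
hummus only: max(17/2, 15/5) = 8.5 servings → $6.38.
chickpeas only: max(17/9, 15/6) = 2.5 servings → $2.50.
hummus + chickpeas with both tight: 1 serving and 1.667 servings → $2.42.
So the least-cost plan costs $2.42.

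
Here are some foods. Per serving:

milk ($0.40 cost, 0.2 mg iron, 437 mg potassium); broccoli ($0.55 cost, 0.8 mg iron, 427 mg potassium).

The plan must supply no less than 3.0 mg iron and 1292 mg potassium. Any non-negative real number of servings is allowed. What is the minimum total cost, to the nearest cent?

Minimising a linear cost over {iron ≥ 3.0, potassium ≥ 1292, servings ≥ 0} — the optimum is at a vertex, using one or two foods.
milk only: max(3.0/0.2, 1292/437) = 15 servings → $6.00.
broccoli only: max(3.0/0.8, 1292/427) = 3.75 servings → $2.06.
milk + broccoli with both targets exact would need a negative amount; discard.
The minimum over all feasible corners is $2.06.

$2.06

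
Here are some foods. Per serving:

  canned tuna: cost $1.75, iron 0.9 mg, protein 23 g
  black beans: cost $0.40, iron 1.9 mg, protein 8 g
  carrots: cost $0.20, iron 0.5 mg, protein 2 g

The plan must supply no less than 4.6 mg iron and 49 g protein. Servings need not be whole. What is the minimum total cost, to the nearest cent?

At the optimum either one food covers both requirements or two foods hit both targets exactly; no other combination can be cheaper.
canned tuna only: max(4.6/0.9, 49/23) = 5.111 servings → $8.94.
black beans only: max(4.6/1.9, 49/8) = 6.125 servings → $2.45.
carrots only: max(4.6/0.5, 49/2) = 24.5 servings → $4.90.
canned tuna + black beans with both tight: 1.542 servings and 1.69 servings → $3.38.
canned tuna + carrots with both tight: 1.577 servings and 6.361 servings → $4.03.
black beans + carrots: intersection lies outside the first quadrant.
Cheapest feasible corner: $2.45.

$2.45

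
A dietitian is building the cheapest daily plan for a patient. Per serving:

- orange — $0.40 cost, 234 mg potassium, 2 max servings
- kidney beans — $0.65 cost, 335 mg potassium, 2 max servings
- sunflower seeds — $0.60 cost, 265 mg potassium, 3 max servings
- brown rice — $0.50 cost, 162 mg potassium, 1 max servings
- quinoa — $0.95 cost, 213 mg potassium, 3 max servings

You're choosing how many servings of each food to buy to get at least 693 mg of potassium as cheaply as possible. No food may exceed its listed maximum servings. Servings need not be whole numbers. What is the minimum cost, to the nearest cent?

Cost per mg of potassium: orange $0.0017, kidney beans $0.0019, sunflower seeds $0.0023, brown rice $0.0031, quinoa $0.0045.
Take 2 servings of orange: +468.0 mg potassium for $0.80 (total $0.80, still need 225.0 mg).
Take 0.6716 servings of kidney beans: +225.0 mg potassium for $0.44 (total $1.24, still need 0.0 mg).
Greedy by cheapest-per-mg is optimal for a single linear constraint, so the minimum cost is $1.24.

$1.24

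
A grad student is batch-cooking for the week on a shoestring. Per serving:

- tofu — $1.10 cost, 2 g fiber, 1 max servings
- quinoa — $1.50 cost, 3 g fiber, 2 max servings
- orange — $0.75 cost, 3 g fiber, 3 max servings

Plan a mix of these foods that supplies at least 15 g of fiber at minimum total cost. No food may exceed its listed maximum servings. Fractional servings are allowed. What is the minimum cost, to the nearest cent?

Cost per g of fiber: orange $0.2500, quinoa $0.5000, tofu $0.5500.
Take 3 servings of orange: +9.0 g fiber for $2.25 (total $2.25, still need 6.0 g).
Take 2 servings of quinoa: +6.0 g fiber for $3.00 (total $5.25, still need 0.0 g).
Greedy by cheapest-per-g is optimal for a single linear constraint, so the minimum cost is $5.25.

$5.25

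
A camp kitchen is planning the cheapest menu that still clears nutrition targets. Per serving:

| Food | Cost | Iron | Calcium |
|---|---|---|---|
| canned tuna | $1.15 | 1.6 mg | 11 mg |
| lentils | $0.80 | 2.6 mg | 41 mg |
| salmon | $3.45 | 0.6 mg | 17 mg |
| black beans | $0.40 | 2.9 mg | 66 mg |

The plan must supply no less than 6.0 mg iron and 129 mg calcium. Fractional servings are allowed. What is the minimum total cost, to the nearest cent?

Check every corner: each single food scaled to meet both minima, and each pair solved so both constraints bind.
canned tuna only: max(6.0/1.6, 129/11) = 11.73 servings → $13.49.
lentils only: max(6.0/2.6, 129/41) = 3.146 servings → $2.52.
salmon only: max(6.0/0.6, 129/17) = 10 servings → $34.50.
black beans only: max(6.0/2.9, 129/66) = 2.069 servings → $0.83.
canned tuna + lentils: intersection lies outside the first quadrant.
canned tuna + salmon with both tight: 1.194 servings and 6.816 servings → $24.89.
canned tuna + black beans with both tight: 0.2972 servings and 1.905 servings → $1.10.
lentils + salmon with both tight: 1.255 servings and 4.561 servings → $16.74.
lentils + black beans with both tight: 0.4156 servings and 1.696 servings → $1.01.
salmon + black beans: the both-tight solution has a negative serving — not a feasible corner.
Cheapest feasible corner: $0.83.

$0.83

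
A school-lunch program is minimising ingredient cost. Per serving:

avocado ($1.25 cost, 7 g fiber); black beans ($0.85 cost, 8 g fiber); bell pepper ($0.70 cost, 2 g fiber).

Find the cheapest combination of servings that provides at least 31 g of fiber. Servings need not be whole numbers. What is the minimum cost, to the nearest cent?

Cost per g of fiber: black beans $0.1062, avocado $0.1786, bell pepper $0.3500.
With no serving limits, use only black beans: 31 g / 8 g = 3.875 servings × $0.85 = $3.29.

$3.29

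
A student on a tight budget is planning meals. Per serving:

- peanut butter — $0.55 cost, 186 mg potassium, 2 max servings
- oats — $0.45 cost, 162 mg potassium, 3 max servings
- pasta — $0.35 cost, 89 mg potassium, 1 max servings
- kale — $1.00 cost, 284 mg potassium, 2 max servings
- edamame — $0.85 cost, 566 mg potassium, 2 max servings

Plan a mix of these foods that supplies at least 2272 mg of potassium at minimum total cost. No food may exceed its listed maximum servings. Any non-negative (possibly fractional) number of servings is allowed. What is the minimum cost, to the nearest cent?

Cost per mg of potassium: edamame $0.0015, oats $0.0028, peanut butter $0.0030, kale $0.0035, pasta $0.0039.
Take 2 servings of edamame: +1132.0 mg potassium for $1.70 (total $1.70, still need 1140.0 mg).
Take 3 servings of oats: +486.0 mg potassium for $1.35 (total $3.05, still need 654.0 mg).
Take 2 servings of peanut butter: +372.0 mg potassium for $1.10 (total $4.15, still need 282.0 mg).
Take 0.993 servings of kale: +282.0 mg potassium for $0.99 (total $5.14, still need 0.0 mg).
Filling from the cheapest source first is optimal under one linear minimum: $5.14.

$5.14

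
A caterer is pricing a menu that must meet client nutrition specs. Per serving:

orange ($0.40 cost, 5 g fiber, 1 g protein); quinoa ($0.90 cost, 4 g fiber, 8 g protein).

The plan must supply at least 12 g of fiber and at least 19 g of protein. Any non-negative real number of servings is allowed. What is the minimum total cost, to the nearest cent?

$2.30

With two linear requirements the optimum uses one or two foods; enumerate the corners.
orange only: max(12/5, 19/1) = 19 servings → $7.60.
quinoa only: max(12/4, 19/8) = 3 servings → $2.70.
orange + quinoa with both tight: 0.5556 servings and 2.306 servings → $2.30.
Cheapest feasible corner: $2.30.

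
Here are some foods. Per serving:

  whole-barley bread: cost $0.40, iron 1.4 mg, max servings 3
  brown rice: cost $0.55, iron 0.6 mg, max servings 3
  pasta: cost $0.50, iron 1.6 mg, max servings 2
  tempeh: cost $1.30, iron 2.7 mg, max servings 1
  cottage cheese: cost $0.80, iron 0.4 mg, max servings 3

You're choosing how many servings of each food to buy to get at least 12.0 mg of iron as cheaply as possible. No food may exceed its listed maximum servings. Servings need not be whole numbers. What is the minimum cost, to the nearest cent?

$5.35

Cost per mg of iron: whole-barley bread $0.2857, pasta $0.3125, tempeh $0.4815, brown rice $0.9167, cottage cheese $2.0000.
Take 3 servings of whole-barley bread: +4.2 mg iron for $1.20 (total $1.20, still need 7.8 mg).
Take 2 servings of pasta: +3.2 mg iron for $1.00 (total $2.20, still need 4.6 mg).
Take 1 serving of tempeh: +2.7 mg iron for $1.30 (total $3.50, still need 1.9 mg).
Take 3 servings of brown rice: +1.8 mg iron for $1.65 (total $5.15, still need 0.1 mg).
Take 0.25 servings of cottage cheese: +0.1 mg iron for $0.20 (total $5.35, still need 0.0 mg).
Filling from the cheapest source first is optimal under one linear minimum: $5.35.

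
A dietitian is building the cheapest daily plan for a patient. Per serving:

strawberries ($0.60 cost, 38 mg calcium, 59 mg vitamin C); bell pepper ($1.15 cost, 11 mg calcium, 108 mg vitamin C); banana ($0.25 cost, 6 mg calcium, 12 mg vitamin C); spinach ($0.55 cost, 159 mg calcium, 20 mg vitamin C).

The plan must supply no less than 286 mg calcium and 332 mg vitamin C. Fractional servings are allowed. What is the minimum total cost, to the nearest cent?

$3.55

strawberries only: max(286/38, 332/59) = 7.526 servings → $4.52.
bell pepper only: max(286/11, 332/108) = 26 servings → $29.90.
banana only: max(286/6, 332/12) = 47.67 servings → $11.92.
spinach only: max(286/159, 332/20) = 16.6 servings → $9.13.
strawberries + bell pepper: intersection lies outside the first quadrant.
strawberries + banana: intersection lies outside the first quadrant.
strawberries + spinach with both tight: 5.46 servings and 0.4939 servings → $3.55.
bell pepper + banana with both targets exact would need a negative amount; discard.
bell pepper + spinach with both tight: 2.777 servings and 1.607 servings → $4.08.
banana + spinach with both tight: 26.32 servings and 0.8054 servings → $7.02.
Cheapest feasible corner: $3.55.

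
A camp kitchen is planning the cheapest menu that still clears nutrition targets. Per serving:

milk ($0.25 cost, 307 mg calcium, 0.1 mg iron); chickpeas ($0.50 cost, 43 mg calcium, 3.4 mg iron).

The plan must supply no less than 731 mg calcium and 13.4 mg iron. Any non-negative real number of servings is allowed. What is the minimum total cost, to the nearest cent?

$2.40

With two linear requirements the optimum uses one or two foods; enumerate the corners.
milk only: max(731/307, 13.4/0.1) = 134 servings → $33.50.
chickpeas only: max(731/43, 13.4/3.4) = 17 servings → $8.50.
milk + chickpeas with both tight: 1.837 servings and 3.887 servings → $2.40.
Cheapest feasible corner: $2.40.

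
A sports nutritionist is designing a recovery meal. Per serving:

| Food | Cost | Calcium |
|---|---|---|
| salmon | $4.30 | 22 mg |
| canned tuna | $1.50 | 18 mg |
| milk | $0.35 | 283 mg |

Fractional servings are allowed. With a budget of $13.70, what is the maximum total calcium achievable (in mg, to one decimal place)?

11077.4 mg

Calcium per dollar: milk 808.6, canned tuna 12, salmon 5.116.
With no serving limits, spend the whole cost allowance on milk: $13.70 / $0.35 × 283 mg = 11077.4 mg.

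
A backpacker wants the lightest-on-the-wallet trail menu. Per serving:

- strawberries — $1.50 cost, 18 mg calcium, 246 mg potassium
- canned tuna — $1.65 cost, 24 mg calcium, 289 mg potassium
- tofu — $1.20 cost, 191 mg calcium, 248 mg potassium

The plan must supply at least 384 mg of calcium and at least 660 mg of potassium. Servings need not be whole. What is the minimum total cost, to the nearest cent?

The cheapest plan sits at a corner of the feasible region — with two constraints it uses at most two foods.
strawberries only: max(384/18, 660/246) = 21.33 servings → $32.00.
canned tuna only: max(384/24, 660/289) = 16 servings → $26.40.
tofu only: max(384/191, 660/248) = 2.661 servings → $3.19.
strawberries + canned tuna: intersection lies outside the first quadrant.
strawberries + tofu with both tight: 0.725 servings and 1.942 servings → $3.42.
canned tuna + tofu with both tight: 0.626 servings and 1.932 servings → $3.35.
So the least-cost plan costs $3.19.

$3.19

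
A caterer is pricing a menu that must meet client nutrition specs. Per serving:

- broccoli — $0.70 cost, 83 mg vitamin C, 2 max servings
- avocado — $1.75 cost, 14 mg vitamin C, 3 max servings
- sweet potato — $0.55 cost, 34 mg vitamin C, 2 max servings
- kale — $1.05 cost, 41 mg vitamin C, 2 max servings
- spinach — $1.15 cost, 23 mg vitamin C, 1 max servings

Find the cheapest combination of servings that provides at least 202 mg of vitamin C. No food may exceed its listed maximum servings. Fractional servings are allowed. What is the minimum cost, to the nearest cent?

$1.98

Cost per mg of vitamin C: broccoli $0.0084, sweet potato $0.0162, kale $0.0256, spinach $0.0500, avocado $0.1250.
Take 2 servings of broccoli: +166.0 mg vitamin C for $1.40 (total $1.40, still need 36.0 mg).
Take 1.059 servings of sweet potato: +36.0 mg vitamin C for $0.58 (total $1.98, still need 0.0 mg).
Greedy by cheapest-per-mg is optimal for a single linear constraint, so the minimum cost is $1.98.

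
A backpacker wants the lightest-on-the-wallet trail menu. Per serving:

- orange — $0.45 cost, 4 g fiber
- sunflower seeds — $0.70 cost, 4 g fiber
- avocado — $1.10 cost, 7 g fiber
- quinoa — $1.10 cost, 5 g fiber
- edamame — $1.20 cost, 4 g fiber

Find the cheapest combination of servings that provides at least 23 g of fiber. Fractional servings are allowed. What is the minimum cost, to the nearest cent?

Cost per g of fiber: orange $0.1125, avocado $0.1571, sunflower seeds $0.1750, quinoa $0.2200, edamame $0.3000.
With no serving limits, use only orange: 23 g / 4 g = 5.75 servings × $0.45 = $2.59.

$2.59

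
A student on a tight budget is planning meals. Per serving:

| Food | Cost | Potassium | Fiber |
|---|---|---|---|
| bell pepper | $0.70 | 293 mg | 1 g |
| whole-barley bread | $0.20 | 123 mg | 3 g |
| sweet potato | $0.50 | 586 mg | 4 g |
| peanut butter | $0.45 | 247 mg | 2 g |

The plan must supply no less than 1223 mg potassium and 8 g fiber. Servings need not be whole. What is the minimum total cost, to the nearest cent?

Check every corner: each single food scaled to meet both minima, and each pair solved so both constraints bind.
bell pepper only: max(1223/293, 8/1) = 8 servings → $5.60.
whole-barley bread only: max(1223/123, 8/3) = 9.943 servings → $1.99.
sweet potato only: max(1223/586, 8/4) = 2.087 servings → $1.04.
peanut butter only: max(1223/247, 8/2) = 4.951 servings → $2.23.
bell pepper + whole-barley bread with both tight: 3.552 servings and 1.483 servings → $2.78.
bell pepper + sweet potato with both tight: 0.3481 servings and 1.913 servings → $1.20.
bell pepper + peanut butter with both tight: 1.386 servings and 3.307 servings → $2.46.
whole-barley bread + sweet potato with both targets exact would need a negative amount; discard.
whole-barley bread + peanut butter: intersection lies outside the first quadrant.
sweet potato + peanut butter: intersection lies outside the first quadrant.
Cheapest feasible corner: $1.04.

$1.04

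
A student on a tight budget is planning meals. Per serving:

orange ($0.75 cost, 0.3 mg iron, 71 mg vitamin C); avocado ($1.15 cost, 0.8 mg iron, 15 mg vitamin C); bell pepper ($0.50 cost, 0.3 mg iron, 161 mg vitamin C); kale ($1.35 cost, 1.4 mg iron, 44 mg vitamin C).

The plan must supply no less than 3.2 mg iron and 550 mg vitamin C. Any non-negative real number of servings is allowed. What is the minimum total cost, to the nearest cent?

$3.71

orange only: max(3.2/0.3, 550/71) = 10.67 servings → $8.00.
avocado only: max(3.2/0.8, 550/15) = 36.67 servings → $42.17.
bell pepper only: max(3.2/0.3, 550/161) = 10.67 servings → $5.33.
kale only: max(3.2/1.4, 550/44) = 12.5 servings → $16.88.
orange + avocado with both tight: 7.495 servings and 1.189 servings → $6.99.
orange + bell pepper: intersection lies outside the first quadrant.
orange + kale with both tight: 7.299 servings and 0.7216 servings → $6.45.
avocado + bell pepper with both tight: 2.817 servings and 3.154 servings → $4.82.
avocado + kale: the both-tight solution has a negative serving — not a feasible corner.
bell pepper + kale with both tight: 2.965 servings and 1.65 servings → $3.71.
The minimum over all feasible corners is $3.71.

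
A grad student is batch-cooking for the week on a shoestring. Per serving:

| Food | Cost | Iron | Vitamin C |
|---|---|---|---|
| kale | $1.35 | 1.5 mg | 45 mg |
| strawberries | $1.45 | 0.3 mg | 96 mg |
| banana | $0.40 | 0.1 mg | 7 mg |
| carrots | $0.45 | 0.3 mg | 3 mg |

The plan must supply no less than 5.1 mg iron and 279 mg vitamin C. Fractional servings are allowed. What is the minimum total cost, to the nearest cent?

$6.30

This is a tiny linear program; its minimum lies at a vertex of the feasible set. List the vertices and price them.
kale only: max(5.1/1.5, 279/45) = 6.2 servings → $8.37.
strawberries only: max(5.1/0.3, 279/96) = 17 servings → $24.65.
banana only: max(5.1/0.1, 279/7) = 51 servings → $20.40.
carrots only: max(5.1/0.3, 279/3) = 93 servings → $41.85.
kale + strawberries with both tight: 3.11 servings and 1.448 servings → $6.30.
kale + banana with both tight: 1.3 servings and 31.5 servings → $14.36.
kale + carrots with both targets exact would need a negative amount; discard.
strawberries + banana: intersection lies outside the first quadrant.
strawberries + carrots with both tight: 2.452 servings and 14.55 servings → $10.10.
banana + carrots with both tight: 38 servings and 4.333 servings → $17.15.
The minimum over all feasible corners is $6.30.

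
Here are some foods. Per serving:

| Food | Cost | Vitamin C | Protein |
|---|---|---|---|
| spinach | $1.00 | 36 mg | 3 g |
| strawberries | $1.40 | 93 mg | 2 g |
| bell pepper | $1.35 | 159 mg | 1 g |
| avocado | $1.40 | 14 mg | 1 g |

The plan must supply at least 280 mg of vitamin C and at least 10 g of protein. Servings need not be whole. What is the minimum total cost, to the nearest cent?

$4.44

With two linear requirements the optimum uses one or two foods; enumerate the corners.
spinach only: max(280/36, 10/3) = 7.778 servings → $7.78.
strawberries only: max(280/93, 10/2) = 5 servings → $7.00.
bell pepper only: max(280/159, 10/1) = 10 servings → $13.50.
avocado only: max(280/14, 10/1) = 20 servings → $28.00.
spinach + strawberries with both tight: 1.787 servings and 2.319 servings → $5.03.
spinach + bell pepper with both tight: 2.971 servings and 1.088 servings → $4.44.
spinach + avocado: intersection lies outside the first quadrant.
strawberries + bell pepper with both targets exact would need a negative amount; discard.
strawberries + avocado with both tight: 2.154 servings and 5.692 servings → $10.98.
bell pepper + avocado with both tight: 0.9655 servings and 9.034 servings → $13.95.
Cheapest feasible corner: $4.44.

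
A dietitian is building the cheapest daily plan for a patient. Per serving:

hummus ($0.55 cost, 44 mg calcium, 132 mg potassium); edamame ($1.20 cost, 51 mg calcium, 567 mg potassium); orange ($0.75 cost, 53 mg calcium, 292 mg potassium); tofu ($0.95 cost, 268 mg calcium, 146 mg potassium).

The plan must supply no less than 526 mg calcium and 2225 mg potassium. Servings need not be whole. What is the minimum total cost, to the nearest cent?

$5.53

Two binding constraints pin down two serving amounts, so the optimal mix uses at most two foods. The candidates are each food alone (scaled to the tighter of calcium/potassium) and each pair with both constraints tight.
hummus only: max(526/44, 2225/132) = 16.86 servings → $9.27.
edamame only: max(526/51, 2225/567) = 10.31 servings → $12.38.
orange only: max(526/53, 2225/292) = 9.925 servings → $7.44.
tofu only: max(526/268, 2225/146) = 15.24 servings → $14.48.
hummus + edamame with both tight: 10.14 servings and 1.563 servings → $7.45.
hummus + orange with both tight: 6.095 servings and 4.865 servings → $7.00.
hummus + tofu: the both-tight solution has a negative serving — not a feasible corner.
edamame + orange: intersection lies outside the first quadrant.
edamame + tofu with both tight: 3.595 servings and 1.279 servings → $5.53.
orange + tofu with both tight: 7.367 servings and 0.5058 servings → $6.01.
The minimum over all feasible corners is $5.53.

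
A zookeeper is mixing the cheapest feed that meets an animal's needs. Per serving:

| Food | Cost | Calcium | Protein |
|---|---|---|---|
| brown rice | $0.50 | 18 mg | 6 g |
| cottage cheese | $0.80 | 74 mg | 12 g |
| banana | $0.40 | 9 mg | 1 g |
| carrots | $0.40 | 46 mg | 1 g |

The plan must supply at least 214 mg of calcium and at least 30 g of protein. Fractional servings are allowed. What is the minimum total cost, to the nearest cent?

With two linear requirements the optimum uses one or two foods; enumerate the corners.
brown rice only: max(214/18, 30/6) = 11.89 servings → $5.94.
cottage cheese only: max(214/74, 30/12) = 2.892 servings → $2.31.
banana only: max(214/9, 30/1) = 30 servings → $12.00.
carrots only: max(214/46, 30/1) = 30 servings → $12.00.
brown rice + cottage cheese: intersection lies outside the first quadrant.
brown rice + banana with both tight: 1.556 servings and 20.67 servings → $9.04.
brown rice + carrots with both tight: 4.519 servings and 2.884 servings → $3.41.
cottage cheese + banana with both tight: 1.647 servings and 10.24 servings → $5.41.
cottage cheese + carrots with both tight: 2.439 servings and 0.728 servings → $2.24.
banana + carrots: the both-tight solution has a negative serving — not a feasible corner.
Cheapest feasible corner: $2.24.

$2.24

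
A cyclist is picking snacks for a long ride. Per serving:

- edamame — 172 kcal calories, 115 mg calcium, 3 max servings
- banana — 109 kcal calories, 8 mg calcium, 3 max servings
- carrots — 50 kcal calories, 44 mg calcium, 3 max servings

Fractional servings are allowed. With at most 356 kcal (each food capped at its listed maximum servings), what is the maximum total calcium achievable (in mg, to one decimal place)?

269.7 mg

Calcium per kcal: carrots 0.88, edamame 0.6686, banana 0.07339.
Take 3 servings of carrots: uses 150 kcal, +132.0 mg calcium (running total 132.0 mg).
Take 1.198 servings of edamame: uses 206 kcal, +137.7 mg calcium (running total 269.7 mg).
Filling greedily by calcium-per-kcal is optimal for one linear limit, giving 269.7 mg.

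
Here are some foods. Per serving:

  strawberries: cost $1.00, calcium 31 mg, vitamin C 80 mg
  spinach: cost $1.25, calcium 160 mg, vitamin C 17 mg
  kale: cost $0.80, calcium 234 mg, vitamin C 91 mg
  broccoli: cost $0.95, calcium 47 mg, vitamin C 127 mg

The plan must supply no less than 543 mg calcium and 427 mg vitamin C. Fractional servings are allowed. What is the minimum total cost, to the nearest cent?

$3.42

strawberries only: max(543/31, 427/80) = 17.52 servings → $17.52.
spinach only: max(543/160, 427/17) = 25.12 servings → $31.40.
kale only: max(543/234, 427/91) = 4.692 servings → $3.75.
broccoli only: max(543/47, 427/127) = 11.55 servings → $10.98.
strawberries + spinach with both tight: 4.815 servings and 2.461 servings → $7.89.
strawberries + kale with both tight: 3.177 servings and 1.9 servings → $4.70.
strawberries + broccoli with both targets exact would need a negative amount; discard.
spinach + kale: the both-tight solution has a negative serving — not a feasible corner.
spinach + broccoli with both tight: 2.505 servings and 3.027 servings → $6.01.
kale + broccoli with both tight: 1.922 servings and 1.985 servings → $3.42.
So the least-cost plan costs $3.42.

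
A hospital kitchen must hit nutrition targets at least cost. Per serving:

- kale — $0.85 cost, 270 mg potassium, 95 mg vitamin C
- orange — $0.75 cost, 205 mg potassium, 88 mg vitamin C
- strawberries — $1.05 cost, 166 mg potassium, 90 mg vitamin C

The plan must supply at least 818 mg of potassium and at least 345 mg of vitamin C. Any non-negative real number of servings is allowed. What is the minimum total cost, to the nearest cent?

The cheapest plan sits at a corner of the feasible region — with two constraints it uses at most two foods.
kale only: max(818/270, 345/95) = 3.632 servings → $3.09.
orange only: max(818/205, 345/88) = 3.99 servings → $2.99.
strawberries only: max(818/166, 345/90) = 4.928 servings → $5.17.
kale + orange with both tight: 0.2938 servings and 3.603 servings → $2.95.
kale + strawberries with both tight: 1.917 servings and 1.81 servings → $3.53.
orange + strawberries: intersection lies outside the first quadrant.
Cheapest feasible corner: $2.95.

$2.95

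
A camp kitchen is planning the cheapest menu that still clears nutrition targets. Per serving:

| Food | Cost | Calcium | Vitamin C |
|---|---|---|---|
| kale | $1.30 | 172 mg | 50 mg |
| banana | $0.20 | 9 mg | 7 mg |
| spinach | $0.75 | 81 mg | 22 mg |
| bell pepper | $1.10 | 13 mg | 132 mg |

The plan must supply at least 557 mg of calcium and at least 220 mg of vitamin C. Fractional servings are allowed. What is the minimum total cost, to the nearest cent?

Minimising a linear cost over {calcium ≥ 557, vitamin C ≥ 220, servings ≥ 0} — the optimum is at a vertex, using one or two foods.
kale only: max(557/172, 220/50) = 4.4 servings → $5.72.
banana only: max(557/9, 220/7) = 61.89 servings → $12.38.
spinach only: max(557/81, 220/22) = 10 servings → $7.50.
bell pepper only: max(557/13, 220/132) = 42.85 servings → $47.13.
kale + banana with both tight: 2.545 servings and 13.25 servings → $5.96.
kale + spinach with both targets exact would need a negative amount; discard.
kale + bell pepper with both tight: 3.204 servings and 0.453 servings → $4.66.
banana + spinach with both tight: 15.08 servings and 5.201 servings → $6.92.
banana + bell pepper: the both-tight solution has a negative serving — not a feasible corner.
spinach + bell pepper with both tight: 6.791 servings and 0.5349 servings → $5.68.
The minimum over all feasible corners is $4.66.

$4.66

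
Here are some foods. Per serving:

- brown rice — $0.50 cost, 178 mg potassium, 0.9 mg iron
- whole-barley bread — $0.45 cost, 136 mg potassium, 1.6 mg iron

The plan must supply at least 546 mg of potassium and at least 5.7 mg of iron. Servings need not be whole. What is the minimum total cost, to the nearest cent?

Check every corner: each single food scaled to meet both minima, and each pair solved so both constraints bind.
brown rice only: max(546/178, 5.7/0.9) = 6.333 servings → $3.17.
whole-barley bread only: max(546/136, 5.7/1.6) = 4.015 servings → $1.81.
brown rice + whole-barley bread with both tight: 0.6059 servings and 3.222 servings → $1.75.
So the least-cost plan costs $1.75.

$1.75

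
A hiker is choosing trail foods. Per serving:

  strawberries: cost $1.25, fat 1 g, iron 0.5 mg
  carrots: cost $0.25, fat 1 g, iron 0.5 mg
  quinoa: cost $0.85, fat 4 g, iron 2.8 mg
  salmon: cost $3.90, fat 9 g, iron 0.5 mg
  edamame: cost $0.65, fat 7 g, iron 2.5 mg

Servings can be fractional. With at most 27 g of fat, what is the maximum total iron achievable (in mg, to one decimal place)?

18.9 mg

Iron per g fat: quinoa 0.7, strawberries 0.5, carrots 0.5, edamame 0.3571, salmon 0.05556.
With no serving limits, spend the whole fat allowance on quinoa: 27 g / 4 g × 2.8 mg = 18.9 mg.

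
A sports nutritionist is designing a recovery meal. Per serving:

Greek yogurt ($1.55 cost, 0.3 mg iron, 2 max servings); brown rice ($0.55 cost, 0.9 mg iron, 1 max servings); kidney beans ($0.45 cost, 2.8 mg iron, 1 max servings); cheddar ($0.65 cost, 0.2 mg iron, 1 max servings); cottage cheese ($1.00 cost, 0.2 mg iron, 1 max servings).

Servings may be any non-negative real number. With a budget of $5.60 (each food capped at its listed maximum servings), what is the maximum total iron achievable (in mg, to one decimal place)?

4.7 mg

Iron per dollar: kidney beans 6.222, brown rice 1.636, cheddar 0.3077, cottage cheese 0.2, Greek yogurt 0.1935.
Take 1 serving of kidney beans: spends $0.45, +2.8 mg iron (running total 2.8 mg).
Take 1 serving of brown rice: spends $0.55, +0.9 mg iron (running total 3.7 mg).
Take 1 serving of cheddar: spends $0.65, +0.2 mg iron (running total 3.9 mg).
Take 1 serving of cottage cheese: spends $1.00, +0.2 mg iron (running total 4.1 mg).
Take 1.903 servings of Greek yogurt: spends $2.95, +0.6 mg iron (running total 4.7 mg).
Filling greedily by iron-per-dollar is optimal for one linear limit, giving 4.7 mg.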